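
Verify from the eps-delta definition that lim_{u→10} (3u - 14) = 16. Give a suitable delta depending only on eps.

delta = eps/3

Fix eps > 0. We need delta > 0 so that 0 < |u − 10| < delta implies |(3u - 14) − 16| < eps.
Since (3u - 14) − 16 = 3(u − 10), we have |(3u - 14) − 16| = 3|u − 10|.
So 3|u − 10| < eps exactly when |u − 10| < eps/3.
Take delta = eps/3. If 0 < |u − 10| < delta then |(3u - 14) − 16| = 3|u − 10| < 3·(eps/3) = eps.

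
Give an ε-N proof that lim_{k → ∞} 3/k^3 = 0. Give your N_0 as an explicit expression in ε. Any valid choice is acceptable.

Suppose ε > 0. For k ≥ 1, |3/k^3 − 0| = 3/k^3.
3/k^3 < ε ⇔ k^3 > 3/ε ⇔ k > (3/ε)^{1/3}.
Take N_0 = (3/ε)^{1/3}. Then k > N_0 implies 3/k^3 < ε.

N_0 = (3/ε)^{1/3}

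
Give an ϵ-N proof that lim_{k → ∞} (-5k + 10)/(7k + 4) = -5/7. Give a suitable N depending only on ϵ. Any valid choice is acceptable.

N = (90/49)/ϵ

Fix ϵ > 0. For k ≥ 1, |(-5k + 10)/(7k + 4) + 5/7| = |90|/(7(7k + 4)) = 90/(7(7k + 4)).
Since 7k + 4 ≥ 7k for k ≥ 1, this is ≤ 90/(7·7k) = (90/49)/k.
So |(-5k + 10)/(7k + 4) + 5/7| < ϵ whenever k > (90/49)/ϵ.
Take N = (90/49)/ϵ. If k > N then |(-5k + 10)/(7k + 4) + 5/7| ≤ (90/49)/k < ϵ.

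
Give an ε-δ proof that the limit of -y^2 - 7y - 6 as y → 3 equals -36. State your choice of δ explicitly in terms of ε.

Fix ε > 0. We want δ > 0 such that 0 < |y − 3| < δ implies |(-y^2 - 7y - 6) + 36| < ε.
(-y^2 - 7y - 6) + 36 = -y^2 - 7y + 30 = (y − 3)(-y - 10).
So |(-y^2 - 7y - 6) + 36| = |y − 3|·|-y - 10|.
Assume first that |y − 3| < 1, so |y| < 4. Then |-y - 10| ≤ 4 + 10 = 14.
Hence |(-y^2 - 7y - 6) + 36| ≤ 14|y − 3| < ε provided |y − 3| < ε/14.
Choosing δ = min(1, ε/14) ensures both conditions, hence |(-y^2 - 7y - 6) + 36| < ε.

δ = min(1, ε/14)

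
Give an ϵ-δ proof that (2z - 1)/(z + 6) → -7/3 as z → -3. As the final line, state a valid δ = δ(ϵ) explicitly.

δ = min(3/2, (9/26)ϵ)

Fix ϵ > 0. We want δ > 0 with 0 < |z + 3| < δ ⇒ |(2z - 1)/(z + 6) + 7/3| < ϵ.
Combining over a common denominator, (2z - 1)/(z + 6) + 7/3 = [(2z - 1)·3 − (-7)·(z + 6)] / [3·(z + 6)] = 13(z + 3) / (3(z + 6)).
So |(2z - 1)/(z + 6) + 7/3| = 13|z + 3| / (3·|z + 6|).
Require δ ≤ 3/2, so |z + 6| ≥ |3| − |z + 3| > 3 − 3/2 = 3/2.
Hence |(2z - 1)/(z + 6) + 7/3| < 13|z + 3|/(3·(3/2)) = (26/9)|z + 3|, which is < ϵ once |z + 3| < (9/26)ϵ.
Take δ = min(3/2, (9/26)ϵ). Then 0 < |z + 3| < δ forces both bounds, so |(2z - 1)/(z + 6) + 7/3| < ϵ.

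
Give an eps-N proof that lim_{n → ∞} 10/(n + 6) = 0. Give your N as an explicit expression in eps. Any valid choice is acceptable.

Let eps > 0. For n ≥ 1, |10/(n + 6) − 0| = 10/(n + 6) ≤ 10/n.
We need 10/n < eps, i.e. n > 10/eps.
Take N = 10/eps. If n > N then |10/(n + 6)| ≤ 10/n < eps.

N = 10/eps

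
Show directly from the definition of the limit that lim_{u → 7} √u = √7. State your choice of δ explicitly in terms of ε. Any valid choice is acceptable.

Let ε > 0. We want δ > 0 such that 0 < |u − 7| < δ implies |√u − √7| < ε.
Rationalise: √u − √7 = (u − 7)/(√u + √7), so |√u − √7| = |u − 7|/(√u + √7).
Restrict δ ≤ 7 so that |u − 7| < 7 forces u > 0, and then √u + √7 > √7.
Hence |√u − √7| < |u − 7|/√7, which is < ε once |u − 7| < √7·ε.
Take δ = min(7, √7·ε). If 0 < |u − 7| < δ then u > 0 and |√u − √7| < |u − 7|/√7 < ε.

δ = min(7, √7·ε)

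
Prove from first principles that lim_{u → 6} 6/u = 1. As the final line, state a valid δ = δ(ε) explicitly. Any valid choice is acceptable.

Let ε > 0 be given. We seek δ > 0 such that 0 < |u − 6| < δ implies |6/u − 1| < ε.
|6/u − 1| = 6·|6 − u|/(6·|u|) = 6|u − 6|/(6|u|).
Require δ ≤ 3 so that |u| > 6 − 3 = 3, hence 6|u| > 18.
Then |6/u − 1| < 6|u − 6|/18, which is < ε when |u − 6| < 3ε.
Take δ = min(3, 3ε). Then 0 < |u − 6| < δ gives both |u − 6| < 3 and |u − 6| < 3ε, so |6/u − 1| < ε.

δ = min(3, 3ε)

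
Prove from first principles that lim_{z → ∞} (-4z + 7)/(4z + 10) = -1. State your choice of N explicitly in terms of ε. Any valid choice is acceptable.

N = (17/4)/ε

Let ε > 0 be given. We seek N > 0 such that z > N implies |(-4z + 7)/(4z + 10) + 1| < ε.
(-4z + 7)/(4z + 10) + 1 = (4(-4z + 7) − (-4)(4z + 10)) / (4(4z + 10)) = 68/(4(4z + 10)).
For z > 0 we have 4z + 10 > 4z, so |(-4z + 7)/(4z + 10) + 1| = 68/(4(4z + 10)) < 68/(4·4z) = (17/4)/z.
Thus |(-4z + 7)/(4z + 10) + 1| < ε whenever z > (17/4)/ε.
Take N = (17/4)/ε. If z > N then |(-4z + 7)/(4z + 10) + 1| < (17/4)/z < ε.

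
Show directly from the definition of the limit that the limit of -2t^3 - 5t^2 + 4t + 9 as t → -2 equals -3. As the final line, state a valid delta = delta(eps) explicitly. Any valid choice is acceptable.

Let eps > 0. We want delta > 0 such that 0 < |t + 2| < delta implies |(-2t^3 - 5t^2 + 4t + 9) + 3| < eps.
(-2t^3 - 5t^2 + 4t + 9) + 3 = -2t^3 - 5t^2 + 4t + 12 = (t + 2)(-2t^2 - t + 6).
So |(-2t^3 - 5t^2 + 4t + 9) + 3| = |t + 2|·|-2t^2 - t + 6|.
Assume first that |t + 2| < 1, so |t| < 3. Then |-2t^2 - t + 6| ≤ 2·3^2 + 3 + 6 = 27.
Hence |(-2t^3 - 5t^2 + 4t + 9) + 3| ≤ 27|t + 2| < eps provided |t + 2| < eps/27.
Take delta = min(1, eps/27). Then 0 < |t + 2| < delta gives both |t + 2| < 1 and |t + 2| < eps/27, so |(-2t^3 - 5t^2 + 4t + 9) + 3| < eps.

delta = min(1, eps/27)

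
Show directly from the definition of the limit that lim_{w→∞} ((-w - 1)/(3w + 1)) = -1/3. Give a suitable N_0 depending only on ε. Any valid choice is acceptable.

Suppose ε > 0. We seek N_0 > 0 such that w > N_0 implies |(-w - 1)/(3w + 1) + 1/3| < ε.
(-w - 1)/(3w + 1) + 1/3 = (3(-w - 1) − (-1)(3w + 1)) / (3(3w + 1)) = -2/(3(3w + 1)).
For w > 0 we have 3w + 1 > 3w, so |(-w - 1)/(3w + 1) + 1/3| = 2/(3(3w + 1)) < 2/(3·3w) = (2/9)/w.
Thus |(-w - 1)/(3w + 1) + 1/3| < ε whenever w > (2/9)/ε.
Take N_0 = (2/9)/ε. If w > N_0 then |(-w - 1)/(3w + 1) + 1/3| < (2/9)/w < ε.

N_0 = (2/9)/ε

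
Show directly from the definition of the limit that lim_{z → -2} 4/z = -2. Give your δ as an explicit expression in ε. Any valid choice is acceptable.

δ = min(1, (1/2)ε)

Let ε > 0 be given. We seek δ > 0 such that 0 < |z + 2| < δ implies |4/z + 2| < ε.
|4/z + 2| = 4·|-2 − z|/(2·|z|) = 4|z + 2|/(2|z|).
Restrict δ ≤ 1. Then |z + 2| < 1 gives |z| > 1, so 2|z| > 2.
Then |4/z + 2| < 4|z + 2|/2, which is < ε when |z + 2| < (1/2)ε.
Take δ = min(1, (1/2)ε). Then 0 < |z + 2| < δ gives both |z + 2| < 1 and |z + 2| < (1/2)ε, so |4/z + 2| < ε.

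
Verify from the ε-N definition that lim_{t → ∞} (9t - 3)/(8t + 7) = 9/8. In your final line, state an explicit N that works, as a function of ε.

Let ε > 0 be given. We seek N > 0 such that t > N implies |(9t - 3)/(8t + 7) − (9/8)| < ε.
(9t - 3)/(8t + 7) − (9/8) = (8(9t - 3) − 9(8t + 7)) / (8(8t + 7)) = -87/(8(8t + 7)).
For t > 0 we have 8t + 7 > 8t, so |(9t - 3)/(8t + 7) − (9/8)| = 87/(8(8t + 7)) < 87/(8·8t) = (87/64)/t.
Thus |(9t - 3)/(8t + 7) − (9/8)| < ε whenever t > (87/64)/ε.
Take N = (87/64)/ε. If t > N then |(9t - 3)/(8t + 7) − (9/8)| < (87/64)/t < ε.

N = (87/64)/ε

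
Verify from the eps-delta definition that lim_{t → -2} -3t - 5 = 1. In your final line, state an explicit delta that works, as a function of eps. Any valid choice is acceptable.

Suppose eps > 0. We need delta > 0 so that 0 < |t + 2| < delta implies |(-3t - 5) − 1| < eps.
Since (-3t - 5) − 1 = -3(t + 2), we have |(-3t - 5) − 1| = 3|t + 2|.
Thus it suffices that |t + 2| < eps/3.
Choosing delta = eps/3 gives |(-3t - 5) − 1| = 3|t + 2| < eps whenever |t + 2| < delta.

delta = eps/3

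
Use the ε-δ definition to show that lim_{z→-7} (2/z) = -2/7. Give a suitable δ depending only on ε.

Let ε > 0 be given. We seek δ > 0 such that 0 < |z + 7| < δ implies |2/z + 2/7| < ε.
|2/z + 2/7| = 2·|-7 − z|/(7·|z|) = 2|z + 7|/(7|z|).
Require δ ≤ 7/2 so that |z| > 7 − 7/2 = 7/2, hence 7|z| > 49/2.
Then |2/z + 2/7| < 2|z + 7|/(49/2), which is < ε when |z + 7| < (49/4)ε.
Take δ = min(7/2, (49/4)ε). Then 0 < |z + 7| < δ gives both |z + 7| < 7/2 and |z + 7| < (49/4)ε, so |2/z + 2/7| < ε.

δ = min(7/2, (49/4)ε)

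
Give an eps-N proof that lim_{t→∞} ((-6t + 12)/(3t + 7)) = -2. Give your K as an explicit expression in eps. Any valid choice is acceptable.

Let eps > 0. We seek K > 0 such that t > K implies |(-6t + 12)/(3t + 7) + 2| < eps.
(-6t + 12)/(3t + 7) + 2 = (3(-6t + 12) − (-6)(3t + 7)) / (3(3t + 7)) = 78/(3(3t + 7)).
For t > 0 we have 3t + 7 > 3t, so |(-6t + 12)/(3t + 7) + 2| = 78/(3(3t + 7)) < 78/(3·3t) = (26/3)/t.
Thus |(-6t + 12)/(3t + 7) + 2| < eps whenever t > (26/3)/eps.
Take K = (26/3)/eps. If t > K then |(-6t + 12)/(3t + 7) + 2| < (26/3)/t < eps.

K = (26/3)/eps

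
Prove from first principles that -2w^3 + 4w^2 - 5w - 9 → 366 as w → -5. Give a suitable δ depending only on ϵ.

Suppose ϵ > 0. We want δ > 0 such that 0 < |w + 5| < δ implies |(-2w^3 + 4w^2 - 5w - 9) − 366| < ϵ.
(-2w^3 + 4w^2 - 5w - 9) − 366 = -2w^3 + 4w^2 - 5w - 375 = (w + 5)(-2w^2 + 14w - 75).
So |(-2w^3 + 4w^2 - 5w - 9) − 366| = |w + 5|·|-2w^2 + 14w - 75|.
Assume first that |w + 5| < 1, so |w| < 6. Then |-2w^2 + 14w - 75| ≤ 2·6^2 + 14·6 + 75 = 231.
Hence |(-2w^3 + 4w^2 - 5w - 9) − 366| ≤ 231|w + 5| < ϵ provided |w + 5| < ϵ/231.
Take δ = min(1, ϵ/231). Then 0 < |w + 5| < δ gives both |w + 5| < 1 and |w + 5| < ϵ/231, so |(-2w^3 + 4w^2 - 5w - 9) − 366| < ϵ.

δ = min(1, ϵ/231)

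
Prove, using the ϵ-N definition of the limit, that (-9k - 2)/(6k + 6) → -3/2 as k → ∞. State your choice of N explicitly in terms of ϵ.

Let ϵ > 0 be given. For k ≥ 1, |(-9k - 2)/(6k + 6) + 3/2| = |42|/(6(6k + 6)) = 42/(6(6k + 6)).
Since 6k + 6 ≥ 6k for k ≥ 1, this is ≤ 42/(6·6k) = (7/6)/k.
So |(-9k - 2)/(6k + 6) + 3/2| < ϵ whenever k > (7/6)/ϵ.
Take N = (7/6)/ϵ. If k > N then |(-9k - 2)/(6k + 6) + 3/2| ≤ (7/6)/k < ϵ.

N = (7/6)/ϵ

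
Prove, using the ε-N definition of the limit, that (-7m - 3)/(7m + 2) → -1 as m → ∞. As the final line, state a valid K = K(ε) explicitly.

K = (1/7)/ε

Let ε > 0. For m ≥ 1, |(-7m - 3)/(7m + 2) + 1| = |-7|/(7(7m + 2)) = 7/(7(7m + 2)).
Since 7m + 2 ≥ 7m for m ≥ 1, this is ≤ 7/(7·7m) = (1/7)/m.
So |(-7m - 3)/(7m + 2) + 1| < ε whenever m > (1/7)/ε.
Take K = (1/7)/ε. If m > K then |(-7m - 3)/(7m + 2) + 1| ≤ (1/7)/m < ε.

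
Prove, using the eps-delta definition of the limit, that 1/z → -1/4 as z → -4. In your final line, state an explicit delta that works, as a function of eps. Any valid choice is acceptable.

Fix eps > 0. We seek delta > 0 such that 0 < |z + 4| < delta implies |1/z + 1/4| < eps.
|1/z + 1/4| = |-4 − z|/(4·|z|) = |z + 4|/(4|z|).
Require delta ≤ 2 so that |z| > 4 − 2 = 2, hence 4|z| > 8.
Then |1/z + 1/4| < |z + 4|/8, which is < eps when |z + 4| < 8eps.
Take delta = min(2, 8eps). Then 0 < |z + 4| < delta gives both |z + 4| < 2 and |z + 4| < 8eps, so |1/z + 1/4| < eps.

delta = min(2, 8eps)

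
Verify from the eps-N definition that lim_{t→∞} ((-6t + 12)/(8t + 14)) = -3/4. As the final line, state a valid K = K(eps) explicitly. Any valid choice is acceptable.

Fix eps > 0. We seek K > 0 such that t > K implies |(-6t + 12)/(8t + 14) + 3/4| < eps.
(-6t + 12)/(8t + 14) + 3/4 = (8(-6t + 12) − (-6)(8t + 14)) / (8(8t + 14)) = 180/(8(8t + 14)).
For t > 0 we have 8t + 14 > 8t, so |(-6t + 12)/(8t + 14) + 3/4| = 180/(8(8t + 14)) < 180/(8·8t) = (45/16)/t.
Thus |(-6t + 12)/(8t + 14) + 3/4| < eps whenever t > (45/16)/eps.
Take K = (45/16)/eps. If t > K then |(-6t + 12)/(8t + 14) + 3/4| < (45/16)/t < eps.

K = (45/16)/eps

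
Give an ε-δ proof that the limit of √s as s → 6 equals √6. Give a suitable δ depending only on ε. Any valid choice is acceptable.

δ = min(6, √6·ε)

Fix ε > 0. We want δ > 0 such that 0 < |s − 6| < δ implies |√s − √6| < ε.
Rationalise: √s − √6 = (s − 6)/(√s + √6), so |√s − √6| = |s − 6|/(√s + √6).
Restrict δ ≤ 6 so that |s − 6| < 6 forces s > 0, and then √s + √6 > √6.
Hence |√s − √6| < |s − 6|/√6, which is < ε once |s − 6| < √6·ε.
Take δ = min(6, √6·ε). If 0 < |s − 6| < δ then s > 0 and |√s − √6| < |s − 6|/√6 < ε.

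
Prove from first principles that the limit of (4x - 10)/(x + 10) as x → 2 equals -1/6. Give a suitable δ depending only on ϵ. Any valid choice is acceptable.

Let ϵ > 0 be given. We want δ > 0 with 0 < |x − 2| < δ ⇒ |(4x - 10)/(x + 10) + 1/6| < ϵ.
Combining over a common denominator, (4x - 10)/(x + 10) + 1/6 = [(4x - 10)·12 − (-2)·(x + 10)] / [12·(x + 10)] = 50(x − 2) / (12(x + 10)).
So |(4x - 10)/(x + 10) + 1/6| = 50|x − 2| / (12·|x + 10|).
Restrict δ ≤ 6. Then |x − 2| < 6 gives |x + 10| = |(x − 2) + 12| ≥ 12 − 6 = 6.
Hence |(4x - 10)/(x + 10) + 1/6| < 50|x − 2|/(12·6) = (25/36)|x − 2|, which is < ϵ once |x − 2| < (36/25)ϵ.
Take δ = min(6, (36/25)ϵ). Then 0 < |x − 2| < δ forces both bounds, so |(4x - 10)/(x + 10) + 1/6| < ϵ.

δ = min(6, (36/25)ϵ)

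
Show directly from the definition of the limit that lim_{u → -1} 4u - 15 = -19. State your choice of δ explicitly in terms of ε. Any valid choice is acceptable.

δ = ε/4

Fix ε > 0. We need δ > 0 so that 0 < |u + 1| < δ implies |(4u - 15) + 19| < ε.
Since (4u - 15) + 19 = 4(u + 1), we have |(4u - 15) + 19| = 4|u + 1|.
So 4|u + 1| < ε exactly when |u + 1| < ε/4.
Choosing δ = ε/4 gives |(4u - 15) + 19| = 4|u + 1| < ε whenever |u + 1| < δ.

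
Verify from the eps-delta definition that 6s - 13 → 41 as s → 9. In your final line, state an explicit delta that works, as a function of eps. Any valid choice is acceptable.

Let eps > 0 be given. We need delta > 0 so that 0 < |s − 9| < delta implies |(6s - 13) − 41| < eps.
|(6s - 13) − 41| = |6s - 54| = 6|s − 9|.
So 6|s − 9| < eps exactly when |s − 9| < eps/6.
Take delta = eps/6. If 0 < |s − 9| < delta then |(6s - 13) − 41| = 6|s − 9| < 6·(eps/6) = eps.

delta = eps/6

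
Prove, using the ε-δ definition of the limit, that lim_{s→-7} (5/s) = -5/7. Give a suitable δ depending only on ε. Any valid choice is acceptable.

δ = min(7/2, (49/10)ε)

Let ε > 0. We seek δ > 0 such that 0 < |s + 7| < δ implies |5/s + 5/7| < ε.
|5/s + 5/7| = 5·|-7 − s|/(7·|s|) = 5|s + 7|/(7|s|).
Require δ ≤ 7/2 so that |s| > 7 − 7/2 = 7/2, hence 7|s| > 49/2.
Then |5/s + 5/7| < 5|s + 7|/(49/2), which is < ε when |s + 7| < (49/10)ε.
Take δ = min(7/2, (49/10)ε). Then 0 < |s + 7| < δ gives both |s + 7| < 7/2 and |s + 7| < (49/10)ε, so |5/s + 5/7| < ε.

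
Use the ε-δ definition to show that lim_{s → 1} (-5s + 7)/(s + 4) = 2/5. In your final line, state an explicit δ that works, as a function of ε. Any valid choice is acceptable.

δ = min(5/2, (25/54)ε)

Let ε > 0. We want δ > 0 with 0 < |s − 1| < δ ⇒ |(-5s + 7)/(s + 4) − (2/5)| < ε.
Combining over a common denominator, (-5s + 7)/(s + 4) − (2/5) = [(-5s + 7)·5 − 2·(s + 4)] / [5·(s + 4)] = -27(s − 1) / (5(s + 4)).
So |(-5s + 7)/(s + 4) − (2/5)| = 27|s − 1| / (5·|s + 4|).
Require δ ≤ 5/2, so |s + 4| ≥ |5| − |s − 1| > 5 − 5/2 = 5/2.
Hence |(-5s + 7)/(s + 4) − (2/5)| < 27|s − 1|/(5·(5/2)) = (54/25)|s − 1|, which is < ε once |s − 1| < (25/54)ε.
Take δ = min(5/2, (25/54)ε). Then 0 < |s − 1| < δ forces both bounds, so |(-5s + 7)/(s + 4) − (2/5)| < ε.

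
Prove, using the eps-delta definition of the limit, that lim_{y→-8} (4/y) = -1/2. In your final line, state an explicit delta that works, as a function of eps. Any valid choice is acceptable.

delta = min(4, 8eps)

Let eps > 0. We seek delta > 0 such that 0 < |y + 8| < delta implies |4/y + 1/2| < eps.
|4/y + 1/2| = 4·|-8 − y|/(8·|y|) = 4|y + 8|/(8|y|).
Require delta ≤ 4 so that |y| > 8 − 4 = 4, hence 8|y| > 32.
Then |4/y + 1/2| < 4|y + 8|/32, which is < eps when |y + 8| < 8eps.
Take delta = min(4, 8eps). Then 0 < |y + 8| < delta gives both |y + 8| < 4 and |y + 8| < 8eps, so |4/y + 1/2| < eps.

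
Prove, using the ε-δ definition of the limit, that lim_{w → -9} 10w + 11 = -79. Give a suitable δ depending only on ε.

Suppose ε > 0. We need δ > 0 so that 0 < |w + 9| < δ implies |(10w + 11) + 79| < ε.
|(10w + 11) + 79| = |10w + 90| = 10|w + 9|.
Thus it suffices that |w + 9| < ε/10.
Choosing δ = ε/10 gives |(10w + 11) + 79| = 10|w + 9| < ε whenever |w + 9| < δ.

δ = ε/10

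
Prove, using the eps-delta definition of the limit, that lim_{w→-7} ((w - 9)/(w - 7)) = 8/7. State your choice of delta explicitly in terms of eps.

delta = min(7, 49eps)

Let eps > 0. We want delta > 0 with 0 < |w + 7| < delta ⇒ |(w - 9)/(w - 7) − (8/7)| < eps.
Combining over a common denominator, (w - 9)/(w - 7) − (8/7) = [(w - 9)·(-14) − (-16)·(w - 7)] / [(-14)·(w - 7)] = 2(w + 7) / ((-14)(w - 7)).
So |(w - 9)/(w - 7) − (8/7)| = 2|w + 7| / (14·|w − 7|).
Restrict delta ≤ 7. Then |w + 7| < 7 gives |w − 7| = |(w + 7) + (-14)| ≥ 14 − 7 = 7.
Hence |(w - 9)/(w - 7) − (8/7)| < 2|w + 7|/(14·7) = (1/49)|w + 7|, which is < eps once |w + 7| < 49eps.
Take delta = min(7, 49eps). Then 0 < |w + 7| < delta forces both bounds, so |(w - 9)/(w - 7) − (8/7)| < eps.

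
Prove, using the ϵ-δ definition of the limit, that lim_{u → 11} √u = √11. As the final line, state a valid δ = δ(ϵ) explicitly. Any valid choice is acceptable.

Suppose ϵ > 0. We want δ > 0 such that 0 < |u − 11| < δ implies |√u − √11| < ϵ.
Multiplying by the conjugate, |√u − √11| = |u − 11|/(√u + √11).
Restrict δ ≤ 11 so that |u − 11| < 11 forces u > 0, and then √u + √11 > √11.
Hence |√u − √11| < |u − 11|/√11, which is < ϵ once |u − 11| < √11·ϵ.
Take δ = min(11, √11·ϵ). If 0 < |u − 11| < δ then u > 0 and |√u − √11| < |u − 11|/√11 < ϵ.

δ = min(11, √11·ϵ)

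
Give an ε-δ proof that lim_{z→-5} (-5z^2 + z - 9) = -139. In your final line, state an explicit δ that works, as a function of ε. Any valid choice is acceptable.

δ = min(1, ε/56)

Let ε > 0. We want δ > 0 such that 0 < |z + 5| < δ implies |(-5z^2 + z - 9) + 139| < ε.
(-5z^2 + z - 9) + 139 = -5z^2 + z + 130 = (z + 5)(-5z + 26).
So |(-5z^2 + z - 9) + 139| = |z + 5|·|-5z + 26|.
Assume first that |z + 5| < 1, so |z| < 6. Then |-5z + 26| ≤ 5·6 + 26 = 56.
Hence |(-5z^2 + z - 9) + 139| ≤ 56|z + 5| < ε provided |z + 5| < ε/56.
Choosing δ = min(1, ε/56) ensures both conditions, hence |(-5z^2 + z - 9) + 139| < ε.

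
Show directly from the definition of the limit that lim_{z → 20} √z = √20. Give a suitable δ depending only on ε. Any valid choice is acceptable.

δ = min(20, √20·ε)

Let ε > 0 be given. We want δ > 0 such that 0 < |z − 20| < δ implies |√z − √20| < ε.
Multiplying by the conjugate, |√z − √20| = |z − 20|/(√z + √20).
Restrict δ ≤ 20 so that |z − 20| < 20 forces z > 0, and then √z + √20 > √20.
Hence |√z − √20| < |z − 20|/√20, which is < ε once |z − 20| < √20·ε.
Take δ = min(20, √20·ε). If 0 < |z − 20| < δ then z > 0 and |√z − √20| < |z − 20|/√20 < ε.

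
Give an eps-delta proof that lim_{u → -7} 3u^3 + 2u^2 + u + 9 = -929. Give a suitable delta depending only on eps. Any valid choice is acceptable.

Let eps > 0 be given. We want delta > 0 such that 0 < |u + 7| < delta implies |(3u^3 + 2u^2 + u + 9) + 929| < eps.
(3u^3 + 2u^2 + u + 9) + 929 = 3u^3 + 2u^2 + u + 938 = (u + 7)(3u^2 - 19u + 134).
So |(3u^3 + 2u^2 + u + 9) + 929| = |u + 7|·|3u^2 - 19u + 134|.
Require delta ≤ 2. Then |u + 7| < 2 gives |u| < 9, and by the triangle inequality |3u^2 - 19u + 134| ≤ 3·9^2 + 19·9 + 134 = 548.
Hence |(3u^3 + 2u^2 + u + 9) + 929| ≤ 548|u + 7| < eps provided |u + 7| < eps/548.
Choosing delta = min(2, eps/548) ensures both conditions, hence |(3u^3 + 2u^2 + u + 9) + 929| < eps.

delta = min(2, eps/548)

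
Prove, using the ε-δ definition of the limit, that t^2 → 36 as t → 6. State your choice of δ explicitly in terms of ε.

Let ε > 0 be given. We seek δ > 0 with 0 < |t − 6| < δ ⇒ |t^2 − 36| < ε.
Factor: t^2 − 36 = (t − 6)(t + 6), so |t^2 − 36| = |t − 6|·|t + 6|.
Restrict δ ≤ 1. Then |t − 6| < 1 gives |t| < 7, so by the triangle inequality |t + 6| ≤ 7 + 6 = 13.
Hence |t^2 − 36| ≤ 13|t − 6|, which is < ε once |t − 6| < ε/13.
Take δ = min(1, ε/13). If 0 < |t − 6| < δ then both bounds hold and |t^2 − 36| ≤ 13|t − 6| < 13·(ε/13) = ε.

δ = min(1, ε/13)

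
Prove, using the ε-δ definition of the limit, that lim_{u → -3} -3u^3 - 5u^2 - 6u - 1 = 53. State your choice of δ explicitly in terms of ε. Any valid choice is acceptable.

Let ε > 0. We want δ > 0 such that 0 < |u + 3| < δ implies |(-3u^3 - 5u^2 - 6u - 1) − 53| < ε.
(-3u^3 - 5u^2 - 6u - 1) − 53 = -3u^3 - 5u^2 - 6u - 54 = (u + 3)(-3u^2 + 4u - 18).
So |(-3u^3 - 5u^2 - 6u - 1) − 53| = |u + 3|·|-3u^2 + 4u - 18|.
Assume first that |u + 3| < 1, so |u| < 4. Then |-3u^2 + 4u - 18| ≤ 3·4^2 + 4·4 + 18 = 82.
Hence |(-3u^3 - 5u^2 - 6u - 1) − 53| ≤ 82|u + 3| < ε provided |u + 3| < ε/82.
Choosing δ = min(1, ε/82) ensures both conditions, hence |(-3u^3 - 5u^2 - 6u - 1) − 53| < ε.

δ = min(1, ε/82)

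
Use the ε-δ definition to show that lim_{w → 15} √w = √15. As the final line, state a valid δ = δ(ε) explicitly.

δ = min(15, √15·ε)

Let ε > 0 be given. We want δ > 0 such that 0 < |w − 15| < δ implies |√w − √15| < ε.
Multiplying by the conjugate, |√w − √15| = |w − 15|/(√w + √15).
Restrict δ ≤ 15 so that |w − 15| < 15 forces w > 0, and then √w + √15 > √15.
Hence |√w − √15| < |w − 15|/√15, which is < ε once |w − 15| < √15·ε.
Take δ = min(15, √15·ε). If 0 < |w − 15| < δ then w > 0 and |√w − √15| < |w − 15|/√15 < ε.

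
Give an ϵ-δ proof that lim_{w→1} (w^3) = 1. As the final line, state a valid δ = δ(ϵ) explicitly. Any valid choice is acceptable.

Suppose ϵ > 0. We seek δ > 0 with 0 < |w − 1| < δ ⇒ |w^3 − 1| < ϵ.
Factor: w^3 − 1 = (w − 1)(w^2 + w + 1), so |w^3 − 1| = |w − 1|·|w^2 + w + 1|.
Restrict δ ≤ 1. Then |w − 1| < 1 gives |w| < 2, so by the triangle inequality |w^2 + w + 1| ≤ 2^2 + 2 + 1 = 7.
Hence |w^3 − 1| ≤ 7|w − 1|, which is < ϵ once |w − 1| < ϵ/7.
Take δ = min(1, ϵ/7). If 0 < |w − 1| < δ then both bounds hold and |w^3 − 1| ≤ 7|w − 1| < 7·(ϵ/7) = ϵ.

δ = min(1, ϵ/7)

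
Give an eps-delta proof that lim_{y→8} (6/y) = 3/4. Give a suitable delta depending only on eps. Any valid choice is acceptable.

Let eps > 0. We seek delta > 0 such that 0 < |y − 8| < delta implies |6/y − (3/4)| < eps.
|6/y − (3/4)| = 6·|8 − y|/(8·|y|) = 6|y − 8|/(8|y|).
Restrict delta ≤ 4. Then |y − 8| < 4 gives |y| > 4, so 8|y| > 32.
Then |6/y − (3/4)| < 6|y − 8|/32, which is < eps when |y − 8| < (16/3)eps.
Take delta = min(4, (16/3)eps). Then 0 < |y − 8| < delta gives both |y − 8| < 4 and |y − 8| < (16/3)eps, so |6/y − (3/4)| < eps.

delta = min(4, (16/3)eps)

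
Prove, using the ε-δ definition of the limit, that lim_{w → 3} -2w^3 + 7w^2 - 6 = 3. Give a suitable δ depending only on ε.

Let ε > 0 be given. We want δ > 0 such that 0 < |w − 3| < δ implies |(-2w^3 + 7w^2 - 6) − 3| < ε.
(-2w^3 + 7w^2 - 6) − 3 = -2w^3 + 7w^2 - 9 = (w − 3)(-2w^2 + w + 3).
So |(-2w^3 + 7w^2 - 6) − 3| = |w − 3|·|-2w^2 + w + 3|.
Require δ ≤ 1. Then |w − 3| < 1 gives |w| < 4, and by the triangle inequality |-2w^2 + w + 3| ≤ 2·4^2 + 4 + 3 = 39.
Hence |(-2w^3 + 7w^2 - 6) − 3| ≤ 39|w − 3| < ε provided |w − 3| < ε/39.
Choosing δ = min(1, ε/39) ensures both conditions, hence |(-2w^3 + 7w^2 - 6) − 3| < ε.

δ = min(1, ε/39)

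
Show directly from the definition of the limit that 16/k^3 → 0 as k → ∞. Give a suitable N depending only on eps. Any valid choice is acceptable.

N = (16/eps)^{1/3}

Suppose eps > 0. For k ≥ 1, |16/k^3 − 0| = 16/k^3.
16/k^3 < eps ⇔ k^3 > 16/eps ⇔ k > (16/eps)^{1/3}.
Take N = (16/eps)^{1/3}. Then k > N implies 16/k^3 < eps.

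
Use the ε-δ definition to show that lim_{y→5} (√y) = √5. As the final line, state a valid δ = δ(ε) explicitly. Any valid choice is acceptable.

δ = min(5, √5·ε)

Let ε > 0 be given. We want δ > 0 such that 0 < |y − 5| < δ implies |√y − √5| < ε.
Multiplying by the conjugate, |√y − √5| = |y − 5|/(√y + √5).
Restrict δ ≤ 5 so that |y − 5| < 5 forces y > 0, and then √y + √5 > √5.
Hence |√y − √5| < |y − 5|/√5, which is < ε once |y − 5| < √5·ε.
Take δ = min(5, √5·ε). If 0 < |y − 5| < δ then y > 0 and |√y − √5| < |y − 5|/√5 < ε.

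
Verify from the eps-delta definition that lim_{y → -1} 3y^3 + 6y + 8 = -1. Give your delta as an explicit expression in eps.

delta = min(1, eps/27)

Fix eps > 0. We want delta > 0 such that 0 < |y + 1| < delta implies |(3y^3 + 6y + 8) + 1| < eps.
(3y^3 + 6y + 8) + 1 = 3y^3 + 6y + 9 = (y + 1)(3y^2 - 3y + 9).
So |(3y^3 + 6y + 8) + 1| = |y + 1|·|3y^2 - 3y + 9|.
Require delta ≤ 1. Then |y + 1| < 1 gives |y| < 2, and by the triangle inequality |3y^2 - 3y + 9| ≤ 3·2^2 + 3·2 + 9 = 27.
Hence |(3y^3 + 6y + 8) + 1| ≤ 27|y + 1| < eps provided |y + 1| < eps/27.
Take delta = min(1, eps/27). Then 0 < |y + 1| < delta gives both |y + 1| < 1 and |y + 1| < eps/27, so |(3y^3 + 6y + 8) + 1| < eps.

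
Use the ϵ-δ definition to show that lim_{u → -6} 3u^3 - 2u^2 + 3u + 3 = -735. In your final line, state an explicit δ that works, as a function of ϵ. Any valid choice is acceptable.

Let ϵ > 0. We want δ > 0 such that 0 < |u + 6| < δ implies |(3u^3 - 2u^2 + 3u + 3) + 735| < ϵ.
(3u^3 - 2u^2 + 3u + 3) + 735 = 3u^3 - 2u^2 + 3u + 738 = (u + 6)(3u^2 - 20u + 123).
So |(3u^3 - 2u^2 + 3u + 3) + 735| = |u + 6|·|3u^2 - 20u + 123|.
Assume first that |u + 6| < 2, so |u| < 8. Then |3u^2 - 20u + 123| ≤ 3·8^2 + 20·8 + 123 = 475.
Hence |(3u^3 - 2u^2 + 3u + 3) + 735| ≤ 475|u + 6| < ϵ provided |u + 6| < ϵ/475.
Take δ = min(2, ϵ/475). Then 0 < |u + 6| < δ gives both |u + 6| < 2 and |u + 6| < ϵ/475, so |(3u^3 - 2u^2 + 3u + 3) + 735| < ϵ.

δ = min(2, ϵ/475)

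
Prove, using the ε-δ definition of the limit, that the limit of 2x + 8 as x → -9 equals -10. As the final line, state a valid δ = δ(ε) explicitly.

δ = ε/2

Let ε > 0 be given. We need δ > 0 so that 0 < |x + 9| < δ implies |(2x + 8) + 10| < ε.
|(2x + 8) + 10| = |2x + 18| = 2|x + 9|.
So 2|x + 9| < ε exactly when |x + 9| < ε/2.
Choosing δ = ε/2 gives |(2x + 8) + 10| = 2|x + 9| < ε whenever |x + 9| < δ.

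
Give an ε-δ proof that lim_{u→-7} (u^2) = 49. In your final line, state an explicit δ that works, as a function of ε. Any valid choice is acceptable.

δ = min(1, ε/15)

Fix ε > 0. We seek δ > 0 with 0 < |u + 7| < δ ⇒ |u^2 − 49| < ε.
Factor: u^2 − 49 = (u + 7)(u - 7), so |u^2 − 49| = |u + 7|·|u - 7|.
Restrict δ ≤ 1. Then |u + 7| < 1 gives |u| < 8, so by the triangle inequality |u - 7| ≤ 8 + 7 = 15.
Hence |u^2 − 49| ≤ 15|u + 7|, which is < ε once |u + 7| < ε/15.
Take δ = min(1, ε/15). If 0 < |u + 7| < δ then both bounds hold and |u^2 − 49| ≤ 15|u + 7| < 15·(ε/15) = ε.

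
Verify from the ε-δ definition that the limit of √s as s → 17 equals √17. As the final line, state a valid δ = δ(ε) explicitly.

δ = min(17, √17·ε)

Let ε > 0 be given. We want δ > 0 such that 0 < |s − 17| < δ implies |√s − √17| < ε.
Rationalise: √s − √17 = (s − 17)/(√s + √17), so |√s − √17| = |s − 17|/(√s + √17).
Restrict δ ≤ 17 so that |s − 17| < 17 forces s > 0, and then √s + √17 > √17.
Hence |√s − √17| < |s − 17|/√17, which is < ε once |s − 17| < √17·ε.
Take δ = min(17, √17·ε). If 0 < |s − 17| < δ then s > 0 and |√s − √17| < |s − 17|/√17 < ε.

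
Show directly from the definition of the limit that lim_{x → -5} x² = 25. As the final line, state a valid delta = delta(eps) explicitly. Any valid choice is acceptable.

delta = min(2, eps/12)

Let eps > 0. We seek delta > 0 with 0 < |x + 5| < delta ⇒ |x² − 25| < eps.
Factor: x² − 25 = (x + 5)(x - 5), so |x² − 25| = |x + 5|·|x - 5|.
Restrict delta ≤ 2. Then |x + 5| < 2 gives |x| < 7, so by the triangle inequality |x - 5| ≤ 7 + 5 = 12.
Hence |x² − 25| ≤ 12|x + 5|, which is < eps once |x + 5| < eps/12.
Take delta = min(2, eps/12). If 0 < |x + 5| < delta then both bounds hold and |x² − 25| ≤ 12|x + 5| < 12·(eps/12) = eps.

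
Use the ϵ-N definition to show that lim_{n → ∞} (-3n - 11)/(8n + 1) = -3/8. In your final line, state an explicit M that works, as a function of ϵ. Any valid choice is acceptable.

Let ϵ > 0 be given. For n ≥ 1, |(-3n - 11)/(8n + 1) + 3/8| = |-85|/(8(8n + 1)) = 85/(8(8n + 1)).
Since 8n + 1 ≥ 8n for n ≥ 1, this is ≤ 85/(8·8n) = (85/64)/n.
So |(-3n - 11)/(8n + 1) + 3/8| < ϵ whenever n > (85/64)/ϵ.
Take M = (85/64)/ϵ. If n > M then |(-3n - 11)/(8n + 1) + 3/8| ≤ (85/64)/n < ϵ.

M = (85/64)/ϵ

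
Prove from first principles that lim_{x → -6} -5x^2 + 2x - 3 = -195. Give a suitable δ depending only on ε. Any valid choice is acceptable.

Fix ε > 0. We want δ > 0 such that 0 < |x + 6| < δ implies |(-5x^2 + 2x - 3) + 195| < ε.
(-5x^2 + 2x - 3) + 195 = -5x^2 + 2x + 192 = (x + 6)(-5x + 32).
So |(-5x^2 + 2x - 3) + 195| = |x + 6|·|-5x + 32|.
Require δ ≤ 2. Then |x + 6| < 2 gives |x| < 8, and by the triangle inequality |-5x + 32| ≤ 5·8 + 32 = 72.
Hence |(-5x^2 + 2x - 3) + 195| ≤ 72|x + 6| < ε provided |x + 6| < ε/72.
Take δ = min(2, ε/72). Then 0 < |x + 6| < δ gives both |x + 6| < 2 and |x + 6| < ε/72, so |(-5x^2 + 2x - 3) + 195| < ε.

δ = min(2, ε/72)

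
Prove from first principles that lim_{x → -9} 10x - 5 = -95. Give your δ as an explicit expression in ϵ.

Fix ϵ > 0. We need δ > 0 so that 0 < |x + 9| < δ implies |(10x - 5) + 95| < ϵ.
|(10x - 5) + 95| = |10x + 90| = 10|x + 9|.
Thus it suffices that |x + 9| < ϵ/10.
Take δ = ϵ/10. If 0 < |x + 9| < δ then |(10x - 5) + 95| = 10|x + 9| < 10·(ϵ/10) = ϵ.

δ = ϵ/10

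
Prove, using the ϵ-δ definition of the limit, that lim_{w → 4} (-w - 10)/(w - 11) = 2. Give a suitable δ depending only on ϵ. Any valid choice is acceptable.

δ = min(7/2, (7/6)ϵ)

Let ϵ > 0. We want δ > 0 with 0 < |w − 4| < δ ⇒ |(-w - 10)/(w - 11) − 2| < ϵ.
Combining over a common denominator, (-w - 10)/(w - 11) − 2 = [(-w - 10)·(-7) − (-14)·(w - 11)] / [(-7)·(w - 11)] = 21(w − 4) / ((-7)(w - 11)).
So |(-w - 10)/(w - 11) − 2| = 21|w − 4| / (7·|w − 11|).
Require δ ≤ 7/2, so |w − 11| ≥ |-7| − |w − 4| > 7 − 7/2 = 7/2.
Hence |(-w - 10)/(w - 11) − 2| < 21|w − 4|/(7·(7/2)) = (6/7)|w − 4|, which is < ϵ once |w − 4| < (7/6)ϵ.
Take δ = min(7/2, (7/6)ϵ). Then 0 < |w − 4| < δ forces both bounds, so |(-w - 10)/(w - 11) − 2| < ϵ.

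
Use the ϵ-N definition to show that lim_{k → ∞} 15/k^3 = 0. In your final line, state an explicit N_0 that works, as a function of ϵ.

Let ϵ > 0. For k ≥ 1, |15/k^3 − 0| = 15/k^3.
15/k^3 < ϵ ⇔ k^3 > 15/ϵ ⇔ k > (15/ϵ)^{1/3}.
Take N_0 = (15/ϵ)^{1/3}. Then k > N_0 implies 15/k^3 < ϵ.

N_0 = (15/ϵ)^{1/3}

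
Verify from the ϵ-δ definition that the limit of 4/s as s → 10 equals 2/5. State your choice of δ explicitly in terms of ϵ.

δ = min(5, (25/2)ϵ)

Suppose ϵ > 0. We seek δ > 0 such that 0 < |s − 10| < δ implies |4/s − (2/5)| < ϵ.
|4/s − (2/5)| = 4·|10 − s|/(10·|s|) = 4|s − 10|/(10|s|).
Require δ ≤ 5 so that |s| > 10 − 5 = 5, hence 10|s| > 50.
Then |4/s − (2/5)| < 4|s − 10|/50, which is < ϵ when |s − 10| < (25/2)ϵ.
Take δ = min(5, (25/2)ϵ). Then 0 < |s − 10| < δ gives both |s − 10| < 5 and |s − 10| < (25/2)ϵ, so |4/s − (2/5)| < ϵ.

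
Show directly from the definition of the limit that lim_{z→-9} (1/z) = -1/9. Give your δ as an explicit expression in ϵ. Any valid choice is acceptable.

δ = min(9/2, (81/2)ϵ)

Fix ϵ > 0. We seek δ > 0 such that 0 < |z + 9| < δ implies |1/z + 1/9| < ϵ.
|1/z + 1/9| = |-9 − z|/(9·|z|) = |z + 9|/(9|z|).
Require δ ≤ 9/2 so that |z| > 9 − 9/2 = 9/2, hence 9|z| > 81/2.
Then |1/z + 1/9| < |z + 9|/(81/2), which is < ϵ when |z + 9| < (81/2)ϵ.
Take δ = min(9/2, (81/2)ϵ). Then 0 < |z + 9| < δ gives both |z + 9| < 9/2 and |z + 9| < (81/2)ϵ, so |1/z + 1/9| < ϵ.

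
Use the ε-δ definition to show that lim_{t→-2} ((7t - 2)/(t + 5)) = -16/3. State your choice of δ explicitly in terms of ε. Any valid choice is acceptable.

Let ε > 0. We want δ > 0 with 0 < |t + 2| < δ ⇒ |(7t - 2)/(t + 5) + 16/3| < ε.
Combining over a common denominator, (7t - 2)/(t + 5) + 16/3 = [(7t - 2)·3 − (-16)·(t + 5)] / [3·(t + 5)] = 37(t + 2) / (3(t + 5)).
So |(7t - 2)/(t + 5) + 16/3| = 37|t + 2| / (3·|t + 5|).
Require δ ≤ 3/2, so |t + 5| ≥ |3| − |t + 2| > 3 − 3/2 = 3/2.
Hence |(7t - 2)/(t + 5) + 16/3| < 37|t + 2|/(3·(3/2)) = (74/9)|t + 2|, which is < ε once |t + 2| < (9/74)ε.
Take δ = min(3/2, (9/74)ε). Then 0 < |t + 2| < δ forces both bounds, so |(7t - 2)/(t + 5) + 16/3| < ε.

δ = min(3/2, (9/74)ε)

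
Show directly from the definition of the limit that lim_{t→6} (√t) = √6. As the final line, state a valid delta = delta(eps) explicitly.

delta = min(6, √6·eps)

Fix eps > 0. We want delta > 0 such that 0 < |t − 6| < delta implies |√t − √6| < eps.
Multiplying by the conjugate, |√t − √6| = |t − 6|/(√t + √6).
Restrict delta ≤ 6 so that |t − 6| < 6 forces t > 0, and then √t + √6 > √6.
Hence |√t − √6| < |t − 6|/√6, which is < eps once |t − 6| < √6·eps.
Take delta = min(6, √6·eps). If 0 < |t − 6| < delta then t > 0 and |√t − √6| < |t − 6|/√6 < eps.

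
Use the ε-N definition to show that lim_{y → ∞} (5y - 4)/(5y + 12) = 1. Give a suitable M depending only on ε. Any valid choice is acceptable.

M = (16/5)/ε

Suppose ε > 0. We seek M > 0 such that y > M implies |(5y - 4)/(5y + 12) − 1| < ε.
(5y - 4)/(5y + 12) − 1 = (5(5y - 4) − 5(5y + 12)) / (5(5y + 12)) = -80/(5(5y + 12)).
For y > 0 we have 5y + 12 > 5y, so |(5y - 4)/(5y + 12) − 1| = 80/(5(5y + 12)) < 80/(5·5y) = (16/5)/y.
Thus |(5y - 4)/(5y + 12) − 1| < ε whenever y > (16/5)/ε.
Take M = (16/5)/ε. If y > M then |(5y - 4)/(5y + 12) − 1| < (16/5)/y < ε.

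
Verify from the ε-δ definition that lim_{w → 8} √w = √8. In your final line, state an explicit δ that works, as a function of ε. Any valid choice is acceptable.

Suppose ε > 0. We want δ > 0 such that 0 < |w − 8| < δ implies |√w − √8| < ε.
Multiplying by the conjugate, |√w − √8| = |w − 8|/(√w + √8).
Restrict δ ≤ 8 so that |w − 8| < 8 forces w > 0, and then √w + √8 > √8.
Hence |√w − √8| < |w − 8|/√8, which is < ε once |w − 8| < √8·ε.
Take δ = min(8, √8·ε). If 0 < |w − 8| < δ then w > 0 and |√w − √8| < |w − 8|/√8 < ε.

δ = min(8, √8·ε)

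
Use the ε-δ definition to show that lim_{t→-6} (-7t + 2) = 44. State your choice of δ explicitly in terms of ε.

δ = ε/7

Suppose ε > 0. We need δ > 0 so that 0 < |t + 6| < δ implies |(-7t + 2) − 44| < ε.
Since (-7t + 2) − 44 = -7(t + 6), we have |(-7t + 2) − 44| = 7|t + 6|.
Thus it suffices that |t + 6| < ε/7.
Take δ = ε/7. If 0 < |t + 6| < δ then |(-7t + 2) − 44| = 7|t + 6| < 7·(ε/7) = ε.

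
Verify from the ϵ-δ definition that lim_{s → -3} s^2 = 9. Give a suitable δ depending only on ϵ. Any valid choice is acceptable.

δ = min(1, ϵ/7)

Let ϵ > 0. We seek δ > 0 with 0 < |s + 3| < δ ⇒ |s^2 − 9| < ϵ.
Factor: s^2 − 9 = (s + 3)(s - 3), so |s^2 − 9| = |s + 3|·|s - 3|.
Restrict δ ≤ 1. Then |s + 3| < 1 gives |s| < 4, so by the triangle inequality |s - 3| ≤ 4 + 3 = 7.
Hence |s^2 − 9| ≤ 7|s + 3|, which is < ϵ once |s + 3| < ϵ/7.
Take δ = min(1, ϵ/7). If 0 < |s + 3| < δ then both bounds hold and |s^2 − 9| ≤ 7|s + 3| < 7·(ϵ/7) = ϵ.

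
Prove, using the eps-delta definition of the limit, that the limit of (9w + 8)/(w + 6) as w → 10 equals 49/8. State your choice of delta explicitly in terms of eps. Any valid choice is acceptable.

Suppose eps > 0. We want delta > 0 with 0 < |w − 10| < delta ⇒ |(9w + 8)/(w + 6) − (49/8)| < eps.
Combining over a common denominator, (9w + 8)/(w + 6) − (49/8) = [(9w + 8)·16 − 98·(w + 6)] / [16·(w + 6)] = 46(w − 10) / (16(w + 6)).
So |(9w + 8)/(w + 6) − (49/8)| = 46|w − 10| / (16·|w + 6|).
Restrict delta ≤ 8. Then |w − 10| < 8 gives |w + 6| = |(w − 10) + 16| ≥ 16 − 8 = 8.
Hence |(9w + 8)/(w + 6) − (49/8)| < 46|w − 10|/(16·8) = (23/64)|w − 10|, which is < eps once |w − 10| < (64/23)eps.
Take delta = min(8, (64/23)eps). Then 0 < |w − 10| < delta forces both bounds, so |(9w + 8)/(w + 6) − (49/8)| < eps.

delta = min(8, (64/23)eps)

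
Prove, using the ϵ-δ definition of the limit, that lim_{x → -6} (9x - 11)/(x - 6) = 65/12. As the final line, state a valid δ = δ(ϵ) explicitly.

Let ϵ > 0 be given. We want δ > 0 with 0 < |x + 6| < δ ⇒ |(9x - 11)/(x - 6) − (65/12)| < ϵ.
Combining over a common denominator, (9x - 11)/(x - 6) − (65/12) = [(9x - 11)·(-12) − (-65)·(x - 6)] / [(-12)·(x - 6)] = -43(x + 6) / ((-12)(x - 6)).
So |(9x - 11)/(x - 6) − (65/12)| = 43|x + 6| / (12·|x − 6|).
Require δ ≤ 6, so |x − 6| ≥ |-12| − |x + 6| > 12 − 6 = 6.
Hence |(9x - 11)/(x - 6) − (65/12)| < 43|x + 6|/(12·6) = (43/72)|x + 6|, which is < ϵ once |x + 6| < (72/43)ϵ.
Take δ = min(6, (72/43)ϵ). Then 0 < |x + 6| < δ forces both bounds, so |(9x - 11)/(x - 6) − (65/12)| < ϵ.

δ = min(6, (72/43)ϵ)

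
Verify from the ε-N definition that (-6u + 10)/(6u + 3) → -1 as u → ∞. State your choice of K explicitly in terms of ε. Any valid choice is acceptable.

K = (13/6)/ε

Fix ε > 0. We seek K > 0 such that u > K implies |(-6u + 10)/(6u + 3) + 1| < ε.
(-6u + 10)/(6u + 3) + 1 = (6(-6u + 10) − (-6)(6u + 3)) / (6(6u + 3)) = 78/(6(6u + 3)).
For u > 0 we have 6u + 3 > 6u, so |(-6u + 10)/(6u + 3) + 1| = 78/(6(6u + 3)) < 78/(6·6u) = (13/6)/u.
Thus |(-6u + 10)/(6u + 3) + 1| < ε whenever u > (13/6)/ε.
Take K = (13/6)/ε. If u > K then |(-6u + 10)/(6u + 3) + 1| < (13/6)/u < ε.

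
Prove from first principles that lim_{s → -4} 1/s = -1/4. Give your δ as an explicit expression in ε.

δ = min(2, 8ε)

Let ε > 0 be given. We seek δ > 0 such that 0 < |s + 4| < δ implies |1/s + 1/4| < ε.
|1/s + 1/4| = |-4 − s|/(4·|s|) = |s + 4|/(4|s|).
Require δ ≤ 2 so that |s| > 4 − 2 = 2, hence 4|s| > 8.
Then |1/s + 1/4| < |s + 4|/8, which is < ε when |s + 4| < 8ε.
Take δ = min(2, 8ε). Then 0 < |s + 4| < δ gives both |s + 4| < 2 and |s + 4| < 8ε, so |1/s + 1/4| < ε.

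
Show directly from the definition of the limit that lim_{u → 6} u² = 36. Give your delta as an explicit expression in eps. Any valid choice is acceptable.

delta = min(2, eps/14)

Fix eps > 0. We seek delta > 0 with 0 < |u − 6| < delta ⇒ |u² − 36| < eps.
Factor: u² − 36 = (u − 6)(u + 6), so |u² − 36| = |u − 6|·|u + 6|.
Restrict delta ≤ 2. Then |u − 6| < 2 gives |u| < 8, so by the triangle inequality |u + 6| ≤ 8 + 6 = 14.
Hence |u² − 36| ≤ 14|u − 6|, which is < eps once |u − 6| < eps/14.
Take delta = min(2, eps/14). If 0 < |u − 6| < delta then both bounds hold and |u² − 36| ≤ 14|u − 6| < 14·(eps/14) = eps.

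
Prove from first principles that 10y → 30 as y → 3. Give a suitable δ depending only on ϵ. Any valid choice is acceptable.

δ = ϵ/10

Let ϵ > 0 be given. We need δ > 0 so that 0 < |y − 3| < δ implies |(10y) − 30| < ϵ.
Since (10y) − 30 = 10(y − 3), we have |(10y) − 30| = 10|y − 3|.
Thus it suffices that |y − 3| < ϵ/10.
Take δ = ϵ/10. If 0 < |y − 3| < δ then |(10y) − 30| = 10|y − 3| < 10·(ϵ/10) = ϵ.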